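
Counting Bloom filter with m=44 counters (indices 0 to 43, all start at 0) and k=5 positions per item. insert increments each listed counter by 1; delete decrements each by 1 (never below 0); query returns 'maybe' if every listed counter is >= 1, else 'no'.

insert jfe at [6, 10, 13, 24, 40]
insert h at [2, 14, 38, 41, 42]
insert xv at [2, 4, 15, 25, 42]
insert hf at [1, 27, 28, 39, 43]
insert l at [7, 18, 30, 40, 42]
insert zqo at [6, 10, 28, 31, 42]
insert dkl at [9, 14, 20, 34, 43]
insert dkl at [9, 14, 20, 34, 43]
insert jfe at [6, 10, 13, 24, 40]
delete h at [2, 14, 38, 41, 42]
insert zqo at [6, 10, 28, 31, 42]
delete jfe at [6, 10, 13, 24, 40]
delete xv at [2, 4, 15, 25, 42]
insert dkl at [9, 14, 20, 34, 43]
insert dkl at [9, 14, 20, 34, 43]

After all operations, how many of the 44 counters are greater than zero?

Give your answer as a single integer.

Answer: 19

Derivation:
Step 1: insert jfe at [6, 10, 13, 24, 40] -> counters=[0,0,0,0,0,0,1,0,0,0,1,0,0,1,0,0,0,0,0,0,0,0,0,0,1,0,0,0,0,0,0,0,0,0,0,0,0,0,0,0,1,0,0,0]
Step 2: insert h at [2, 14, 38, 41, 42] -> counters=[0,0,1,0,0,0,1,0,0,0,1,0,0,1,1,0,0,0,0,0,0,0,0,0,1,0,0,0,0,0,0,0,0,0,0,0,0,0,1,0,1,1,1,0]
Step 3: insert xv at [2, 4, 15, 25, 42] -> counters=[0,0,2,0,1,0,1,0,0,0,1,0,0,1,1,1,0,0,0,0,0,0,0,0,1,1,0,0,0,0,0,0,0,0,0,0,0,0,1,0,1,1,2,0]
Step 4: insert hf at [1, 27, 28, 39, 43] -> counters=[0,1,2,0,1,0,1,0,0,0,1,0,0,1,1,1,0,0,0,0,0,0,0,0,1,1,0,1,1,0,0,0,0,0,0,0,0,0,1,1,1,1,2,1]
Step 5: insert l at [7, 18, 30, 40, 42] -> counters=[0,1,2,0,1,0,1,1,0,0,1,0,0,1,1,1,0,0,1,0,0,0,0,0,1,1,0,1,1,0,1,0,0,0,0,0,0,0,1,1,2,1,3,1]
Step 6: insert zqo at [6, 10, 28, 31, 42] -> counters=[0,1,2,0,1,0,2,1,0,0,2,0,0,1,1,1,0,0,1,0,0,0,0,0,1,1,0,1,2,0,1,1,0,0,0,0,0,0,1,1,2,1,4,1]
Step 7: insert dkl at [9, 14, 20, 34, 43] -> counters=[0,1,2,0,1,0,2,1,0,1,2,0,0,1,2,1,0,0,1,0,1,0,0,0,1,1,0,1,2,0,1,1,0,0,1,0,0,0,1,1,2,1,4,2]
Step 8: insert dkl at [9, 14, 20, 34, 43] -> counters=[0,1,2,0,1,0,2,1,0,2,2,0,0,1,3,1,0,0,1,0,2,0,0,0,1,1,0,1,2,0,1,1,0,0,2,0,0,0,1,1,2,1,4,3]
Step 9: insert jfe at [6, 10, 13, 24, 40] -> counters=[0,1,2,0,1,0,3,1,0,2,3,0,0,2,3,1,0,0,1,0,2,0,0,0,2,1,0,1,2,0,1,1,0,0,2,0,0,0,1,1,3,1,4,3]
Step 10: delete h at [2, 14, 38, 41, 42] -> counters=[0,1,1,0,1,0,3,1,0,2,3,0,0,2,2,1,0,0,1,0,2,0,0,0,2,1,0,1,2,0,1,1,0,0,2,0,0,0,0,1,3,0,3,3]
Step 11: insert zqo at [6, 10, 28, 31, 42] -> counters=[0,1,1,0,1,0,4,1,0,2,4,0,0,2,2,1,0,0,1,0,2,0,0,0,2,1,0,1,3,0,1,2,0,0,2,0,0,0,0,1,3,0,4,3]
Step 12: delete jfe at [6, 10, 13, 24, 40] -> counters=[0,1,1,0,1,0,3,1,0,2,3,0,0,1,2,1,0,0,1,0,2,0,0,0,1,1,0,1,3,0,1,2,0,0,2,0,0,0,0,1,2,0,4,3]
Step 13: delete xv at [2, 4, 15, 25, 42] -> counters=[0,1,0,0,0,0,3,1,0,2,3,0,0,1,2,0,0,0,1,0,2,0,0,0,1,0,0,1,3,0,1,2,0,0,2,0,0,0,0,1,2,0,3,3]
Step 14: insert dkl at [9, 14, 20, 34, 43] -> counters=[0,1,0,0,0,0,3,1,0,3,3,0,0,1,3,0,0,0,1,0,3,0,0,0,1,0,0,1,3,0,1,2,0,0,3,0,0,0,0,1,2,0,3,4]
Step 15: insert dkl at [9, 14, 20, 34, 43] -> counters=[0,1,0,0,0,0,3,1,0,4,3,0,0,1,4,0,0,0,1,0,4,0,0,0,1,0,0,1,3,0,1,2,0,0,4,0,0,0,0,1,2,0,3,5]
Final counters=[0,1,0,0,0,0,3,1,0,4,3,0,0,1,4,0,0,0,1,0,4,0,0,0,1,0,0,1,3,0,1,2,0,0,4,0,0,0,0,1,2,0,3,5] -> 19 nonzero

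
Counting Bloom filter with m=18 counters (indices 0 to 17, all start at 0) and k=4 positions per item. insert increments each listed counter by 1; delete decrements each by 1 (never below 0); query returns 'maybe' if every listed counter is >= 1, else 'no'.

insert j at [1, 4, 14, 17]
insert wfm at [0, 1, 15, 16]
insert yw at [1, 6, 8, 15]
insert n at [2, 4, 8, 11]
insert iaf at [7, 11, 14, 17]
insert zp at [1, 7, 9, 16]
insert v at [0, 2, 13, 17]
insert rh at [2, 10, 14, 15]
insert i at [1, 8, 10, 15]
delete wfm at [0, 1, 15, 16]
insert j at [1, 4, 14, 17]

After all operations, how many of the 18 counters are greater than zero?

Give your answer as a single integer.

Step 1: insert j at [1, 4, 14, 17] -> counters=[0,1,0,0,1,0,0,0,0,0,0,0,0,0,1,0,0,1]
Step 2: insert wfm at [0, 1, 15, 16] -> counters=[1,2,0,0,1,0,0,0,0,0,0,0,0,0,1,1,1,1]
Step 3: insert yw at [1, 6, 8, 15] -> counters=[1,3,0,0,1,0,1,0,1,0,0,0,0,0,1,2,1,1]
Step 4: insert n at [2, 4, 8, 11] -> counters=[1,3,1,0,2,0,1,0,2,0,0,1,0,0,1,2,1,1]
Step 5: insert iaf at [7, 11, 14, 17] -> counters=[1,3,1,0,2,0,1,1,2,0,0,2,0,0,2,2,1,2]
Step 6: insert zp at [1, 7, 9, 16] -> counters=[1,4,1,0,2,0,1,2,2,1,0,2,0,0,2,2,2,2]
Step 7: insert v at [0, 2, 13, 17] -> counters=[2,4,2,0,2,0,1,2,2,1,0,2,0,1,2,2,2,3]
Step 8: insert rh at [2, 10, 14, 15] -> counters=[2,4,3,0,2,0,1,2,2,1,1,2,0,1,3,3,2,3]
Step 9: insert i at [1, 8, 10, 15] -> counters=[2,5,3,0,2,0,1,2,3,1,2,2,0,1,3,4,2,3]
Step 10: delete wfm at [0, 1, 15, 16] -> counters=[1,4,3,0,2,0,1,2,3,1,2,2,0,1,3,3,1,3]
Step 11: insert j at [1, 4, 14, 17] -> counters=[1,5,3,0,3,0,1,2,3,1,2,2,0,1,4,3,1,4]
Final counters=[1,5,3,0,3,0,1,2,3,1,2,2,0,1,4,3,1,4] -> 15 nonzero

Answer: 15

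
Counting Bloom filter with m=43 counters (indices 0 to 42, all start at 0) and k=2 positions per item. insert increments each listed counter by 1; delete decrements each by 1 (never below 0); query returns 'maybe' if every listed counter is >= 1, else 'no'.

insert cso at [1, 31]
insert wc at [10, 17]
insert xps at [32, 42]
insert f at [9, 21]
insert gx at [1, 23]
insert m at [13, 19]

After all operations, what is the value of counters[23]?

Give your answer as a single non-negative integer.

Step 1: insert cso at [1, 31] -> counters=[0,1,0,0,0,0,0,0,0,0,0,0,0,0,0,0,0,0,0,0,0,0,0,0,0,0,0,0,0,0,0,1,0,0,0,0,0,0,0,0,0,0,0]
Step 2: insert wc at [10, 17] -> counters=[0,1,0,0,0,0,0,0,0,0,1,0,0,0,0,0,0,1,0,0,0,0,0,0,0,0,0,0,0,0,0,1,0,0,0,0,0,0,0,0,0,0,0]
Step 3: insert xps at [32, 42] -> counters=[0,1,0,0,0,0,0,0,0,0,1,0,0,0,0,0,0,1,0,0,0,0,0,0,0,0,0,0,0,0,0,1,1,0,0,0,0,0,0,0,0,0,1]
Step 4: insert f at [9, 21] -> counters=[0,1,0,0,0,0,0,0,0,1,1,0,0,0,0,0,0,1,0,0,0,1,0,0,0,0,0,0,0,0,0,1,1,0,0,0,0,0,0,0,0,0,1]
Step 5: insert gx at [1, 23] -> counters=[0,2,0,0,0,0,0,0,0,1,1,0,0,0,0,0,0,1,0,0,0,1,0,1,0,0,0,0,0,0,0,1,1,0,0,0,0,0,0,0,0,0,1]
Step 6: insert m at [13, 19] -> counters=[0,2,0,0,0,0,0,0,0,1,1,0,0,1,0,0,0,1,0,1,0,1,0,1,0,0,0,0,0,0,0,1,1,0,0,0,0,0,0,0,0,0,1]
Final counters=[0,2,0,0,0,0,0,0,0,1,1,0,0,1,0,0,0,1,0,1,0,1,0,1,0,0,0,0,0,0,0,1,1,0,0,0,0,0,0,0,0,0,1] -> counters[23]=1

Answer: 1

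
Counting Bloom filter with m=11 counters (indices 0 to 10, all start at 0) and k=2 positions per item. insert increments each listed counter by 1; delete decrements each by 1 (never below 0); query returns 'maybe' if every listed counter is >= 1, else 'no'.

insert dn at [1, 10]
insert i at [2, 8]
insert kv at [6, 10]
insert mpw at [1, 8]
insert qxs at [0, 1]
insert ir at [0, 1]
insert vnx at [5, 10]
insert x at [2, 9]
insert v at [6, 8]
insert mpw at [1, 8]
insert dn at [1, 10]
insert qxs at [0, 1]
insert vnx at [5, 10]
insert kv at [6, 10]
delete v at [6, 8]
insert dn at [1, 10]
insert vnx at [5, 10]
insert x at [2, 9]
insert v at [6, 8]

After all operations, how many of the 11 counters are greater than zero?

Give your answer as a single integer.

Answer: 8

Derivation:
Step 1: insert dn at [1, 10] -> counters=[0,1,0,0,0,0,0,0,0,0,1]
Step 2: insert i at [2, 8] -> counters=[0,1,1,0,0,0,0,0,1,0,1]
Step 3: insert kv at [6, 10] -> counters=[0,1,1,0,0,0,1,0,1,0,2]
Step 4: insert mpw at [1, 8] -> counters=[0,2,1,0,0,0,1,0,2,0,2]
Step 5: insert qxs at [0, 1] -> counters=[1,3,1,0,0,0,1,0,2,0,2]
Step 6: insert ir at [0, 1] -> counters=[2,4,1,0,0,0,1,0,2,0,2]
Step 7: insert vnx at [5, 10] -> counters=[2,4,1,0,0,1,1,0,2,0,3]
Step 8: insert x at [2, 9] -> counters=[2,4,2,0,0,1,1,0,2,1,3]
Step 9: insert v at [6, 8] -> counters=[2,4,2,0,0,1,2,0,3,1,3]
Step 10: insert mpw at [1, 8] -> counters=[2,5,2,0,0,1,2,0,4,1,3]
Step 11: insert dn at [1, 10] -> counters=[2,6,2,0,0,1,2,0,4,1,4]
Step 12: insert qxs at [0, 1] -> counters=[3,7,2,0,0,1,2,0,4,1,4]
Step 13: insert vnx at [5, 10] -> counters=[3,7,2,0,0,2,2,0,4,1,5]
Step 14: insert kv at [6, 10] -> counters=[3,7,2,0,0,2,3,0,4,1,6]
Step 15: delete v at [6, 8] -> counters=[3,7,2,0,0,2,2,0,3,1,6]
Step 16: insert dn at [1, 10] -> counters=[3,8,2,0,0,2,2,0,3,1,7]
Step 17: insert vnx at [5, 10] -> counters=[3,8,2,0,0,3,2,0,3,1,8]
Step 18: insert x at [2, 9] -> counters=[3,8,3,0,0,3,2,0,3,2,8]
Step 19: insert v at [6, 8] -> counters=[3,8,3,0,0,3,3,0,4,2,8]
Final counters=[3,8,3,0,0,3,3,0,4,2,8] -> 8 nonzero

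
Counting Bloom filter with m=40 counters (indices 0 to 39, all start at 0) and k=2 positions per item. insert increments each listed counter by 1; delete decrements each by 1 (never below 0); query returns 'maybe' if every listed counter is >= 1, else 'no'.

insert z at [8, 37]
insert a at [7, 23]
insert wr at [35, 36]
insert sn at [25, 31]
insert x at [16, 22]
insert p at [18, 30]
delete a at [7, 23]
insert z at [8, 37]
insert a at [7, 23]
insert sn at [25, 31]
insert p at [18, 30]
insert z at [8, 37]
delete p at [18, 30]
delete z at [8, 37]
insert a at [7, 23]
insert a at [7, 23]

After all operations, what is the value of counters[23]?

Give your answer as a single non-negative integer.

Answer: 3

Derivation:
Step 1: insert z at [8, 37] -> counters=[0,0,0,0,0,0,0,0,1,0,0,0,0,0,0,0,0,0,0,0,0,0,0,0,0,0,0,0,0,0,0,0,0,0,0,0,0,1,0,0]
Step 2: insert a at [7, 23] -> counters=[0,0,0,0,0,0,0,1,1,0,0,0,0,0,0,0,0,0,0,0,0,0,0,1,0,0,0,0,0,0,0,0,0,0,0,0,0,1,0,0]
Step 3: insert wr at [35, 36] -> counters=[0,0,0,0,0,0,0,1,1,0,0,0,0,0,0,0,0,0,0,0,0,0,0,1,0,0,0,0,0,0,0,0,0,0,0,1,1,1,0,0]
Step 4: insert sn at [25, 31] -> counters=[0,0,0,0,0,0,0,1,1,0,0,0,0,0,0,0,0,0,0,0,0,0,0,1,0,1,0,0,0,0,0,1,0,0,0,1,1,1,0,0]
Step 5: insert x at [16, 22] -> counters=[0,0,0,0,0,0,0,1,1,0,0,0,0,0,0,0,1,0,0,0,0,0,1,1,0,1,0,0,0,0,0,1,0,0,0,1,1,1,0,0]
Step 6: insert p at [18, 30] -> counters=[0,0,0,0,0,0,0,1,1,0,0,0,0,0,0,0,1,0,1,0,0,0,1,1,0,1,0,0,0,0,1,1,0,0,0,1,1,1,0,0]
Step 7: delete a at [7, 23] -> counters=[0,0,0,0,0,0,0,0,1,0,0,0,0,0,0,0,1,0,1,0,0,0,1,0,0,1,0,0,0,0,1,1,0,0,0,1,1,1,0,0]
Step 8: insert z at [8, 37] -> counters=[0,0,0,0,0,0,0,0,2,0,0,0,0,0,0,0,1,0,1,0,0,0,1,0,0,1,0,0,0,0,1,1,0,0,0,1,1,2,0,0]
Step 9: insert a at [7, 23] -> counters=[0,0,0,0,0,0,0,1,2,0,0,0,0,0,0,0,1,0,1,0,0,0,1,1,0,1,0,0,0,0,1,1,0,0,0,1,1,2,0,0]
Step 10: insert sn at [25, 31] -> counters=[0,0,0,0,0,0,0,1,2,0,0,0,0,0,0,0,1,0,1,0,0,0,1,1,0,2,0,0,0,0,1,2,0,0,0,1,1,2,0,0]
Step 11: insert p at [18, 30] -> counters=[0,0,0,0,0,0,0,1,2,0,0,0,0,0,0,0,1,0,2,0,0,0,1,1,0,2,0,0,0,0,2,2,0,0,0,1,1,2,0,0]
Step 12: insert z at [8, 37] -> counters=[0,0,0,0,0,0,0,1,3,0,0,0,0,0,0,0,1,0,2,0,0,0,1,1,0,2,0,0,0,0,2,2,0,0,0,1,1,3,0,0]
Step 13: delete p at [18, 30] -> counters=[0,0,0,0,0,0,0,1,3,0,0,0,0,0,0,0,1,0,1,0,0,0,1,1,0,2,0,0,0,0,1,2,0,0,0,1,1,3,0,0]
Step 14: delete z at [8, 37] -> counters=[0,0,0,0,0,0,0,1,2,0,0,0,0,0,0,0,1,0,1,0,0,0,1,1,0,2,0,0,0,0,1,2,0,0,0,1,1,2,0,0]
Step 15: insert a at [7, 23] -> counters=[0,0,0,0,0,0,0,2,2,0,0,0,0,0,0,0,1,0,1,0,0,0,1,2,0,2,0,0,0,0,1,2,0,0,0,1,1,2,0,0]
Step 16: insert a at [7, 23] -> counters=[0,0,0,0,0,0,0,3,2,0,0,0,0,0,0,0,1,0,1,0,0,0,1,3,0,2,0,0,0,0,1,2,0,0,0,1,1,2,0,0]
Final counters=[0,0,0,0,0,0,0,3,2,0,0,0,0,0,0,0,1,0,1,0,0,0,1,3,0,2,0,0,0,0,1,2,0,0,0,1,1,2,0,0] -> counters[23]=3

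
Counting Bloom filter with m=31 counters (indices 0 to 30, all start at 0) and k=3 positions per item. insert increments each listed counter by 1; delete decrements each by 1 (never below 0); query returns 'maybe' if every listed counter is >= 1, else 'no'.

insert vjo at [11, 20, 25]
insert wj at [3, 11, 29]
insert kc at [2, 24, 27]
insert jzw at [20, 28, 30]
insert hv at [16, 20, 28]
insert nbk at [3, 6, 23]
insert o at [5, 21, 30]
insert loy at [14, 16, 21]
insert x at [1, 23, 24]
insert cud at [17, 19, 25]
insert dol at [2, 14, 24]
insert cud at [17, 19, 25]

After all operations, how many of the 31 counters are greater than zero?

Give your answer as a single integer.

Answer: 19

Derivation:
Step 1: insert vjo at [11, 20, 25] -> counters=[0,0,0,0,0,0,0,0,0,0,0,1,0,0,0,0,0,0,0,0,1,0,0,0,0,1,0,0,0,0,0]
Step 2: insert wj at [3, 11, 29] -> counters=[0,0,0,1,0,0,0,0,0,0,0,2,0,0,0,0,0,0,0,0,1,0,0,0,0,1,0,0,0,1,0]
Step 3: insert kc at [2, 24, 27] -> counters=[0,0,1,1,0,0,0,0,0,0,0,2,0,0,0,0,0,0,0,0,1,0,0,0,1,1,0,1,0,1,0]
Step 4: insert jzw at [20, 28, 30] -> counters=[0,0,1,1,0,0,0,0,0,0,0,2,0,0,0,0,0,0,0,0,2,0,0,0,1,1,0,1,1,1,1]
Step 5: insert hv at [16, 20, 28] -> counters=[0,0,1,1,0,0,0,0,0,0,0,2,0,0,0,0,1,0,0,0,3,0,0,0,1,1,0,1,2,1,1]
Step 6: insert nbk at [3, 6, 23] -> counters=[0,0,1,2,0,0,1,0,0,0,0,2,0,0,0,0,1,0,0,0,3,0,0,1,1,1,0,1,2,1,1]
Step 7: insert o at [5, 21, 30] -> counters=[0,0,1,2,0,1,1,0,0,0,0,2,0,0,0,0,1,0,0,0,3,1,0,1,1,1,0,1,2,1,2]
Step 8: insert loy at [14, 16, 21] -> counters=[0,0,1,2,0,1,1,0,0,0,0,2,0,0,1,0,2,0,0,0,3,2,0,1,1,1,0,1,2,1,2]
Step 9: insert x at [1, 23, 24] -> counters=[0,1,1,2,0,1,1,0,0,0,0,2,0,0,1,0,2,0,0,0,3,2,0,2,2,1,0,1,2,1,2]
Step 10: insert cud at [17, 19, 25] -> counters=[0,1,1,2,0,1,1,0,0,0,0,2,0,0,1,0,2,1,0,1,3,2,0,2,2,2,0,1,2,1,2]
Step 11: insert dol at [2, 14, 24] -> counters=[0,1,2,2,0,1,1,0,0,0,0,2,0,0,2,0,2,1,0,1,3,2,0,2,3,2,0,1,2,1,2]
Step 12: insert cud at [17, 19, 25] -> counters=[0,1,2,2,0,1,1,0,0,0,0,2,0,0,2,0,2,2,0,2,3,2,0,2,3,3,0,1,2,1,2]
Final counters=[0,1,2,2,0,1,1,0,0,0,0,2,0,0,2,0,2,2,0,2,3,2,0,2,3,3,0,1,2,1,2] -> 19 nonzero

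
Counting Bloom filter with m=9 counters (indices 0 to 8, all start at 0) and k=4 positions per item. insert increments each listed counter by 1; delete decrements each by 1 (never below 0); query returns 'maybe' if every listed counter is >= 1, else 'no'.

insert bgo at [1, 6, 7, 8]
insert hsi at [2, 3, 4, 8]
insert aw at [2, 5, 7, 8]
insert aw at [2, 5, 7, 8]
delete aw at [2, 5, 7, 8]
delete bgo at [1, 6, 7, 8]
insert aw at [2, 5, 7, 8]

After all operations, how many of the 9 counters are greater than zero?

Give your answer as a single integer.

Step 1: insert bgo at [1, 6, 7, 8] -> counters=[0,1,0,0,0,0,1,1,1]
Step 2: insert hsi at [2, 3, 4, 8] -> counters=[0,1,1,1,1,0,1,1,2]
Step 3: insert aw at [2, 5, 7, 8] -> counters=[0,1,2,1,1,1,1,2,3]
Step 4: insert aw at [2, 5, 7, 8] -> counters=[0,1,3,1,1,2,1,3,4]
Step 5: delete aw at [2, 5, 7, 8] -> counters=[0,1,2,1,1,1,1,2,3]
Step 6: delete bgo at [1, 6, 7, 8] -> counters=[0,0,2,1,1,1,0,1,2]
Step 7: insert aw at [2, 5, 7, 8] -> counters=[0,0,3,1,1,2,0,2,3]
Final counters=[0,0,3,1,1,2,0,2,3] -> 6 nonzero

Answer: 6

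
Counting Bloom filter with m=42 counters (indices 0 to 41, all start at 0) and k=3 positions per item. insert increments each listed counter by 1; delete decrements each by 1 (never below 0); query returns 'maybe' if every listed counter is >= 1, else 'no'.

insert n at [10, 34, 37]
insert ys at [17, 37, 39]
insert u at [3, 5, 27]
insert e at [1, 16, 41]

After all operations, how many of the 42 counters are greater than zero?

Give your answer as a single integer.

Answer: 11

Derivation:
Step 1: insert n at [10, 34, 37] -> counters=[0,0,0,0,0,0,0,0,0,0,1,0,0,0,0,0,0,0,0,0,0,0,0,0,0,0,0,0,0,0,0,0,0,0,1,0,0,1,0,0,0,0]
Step 2: insert ys at [17, 37, 39] -> counters=[0,0,0,0,0,0,0,0,0,0,1,0,0,0,0,0,0,1,0,0,0,0,0,0,0,0,0,0,0,0,0,0,0,0,1,0,0,2,0,1,0,0]
Step 3: insert u at [3, 5, 27] -> counters=[0,0,0,1,0,1,0,0,0,0,1,0,0,0,0,0,0,1,0,0,0,0,0,0,0,0,0,1,0,0,0,0,0,0,1,0,0,2,0,1,0,0]
Step 4: insert e at [1, 16, 41] -> counters=[0,1,0,1,0,1,0,0,0,0,1,0,0,0,0,0,1,1,0,0,0,0,0,0,0,0,0,1,0,0,0,0,0,0,1,0,0,2,0,1,0,1]
Final counters=[0,1,0,1,0,1,0,0,0,0,1,0,0,0,0,0,1,1,0,0,0,0,0,0,0,0,0,1,0,0,0,0,0,0,1,0,0,2,0,1,0,1] -> 11 nonzero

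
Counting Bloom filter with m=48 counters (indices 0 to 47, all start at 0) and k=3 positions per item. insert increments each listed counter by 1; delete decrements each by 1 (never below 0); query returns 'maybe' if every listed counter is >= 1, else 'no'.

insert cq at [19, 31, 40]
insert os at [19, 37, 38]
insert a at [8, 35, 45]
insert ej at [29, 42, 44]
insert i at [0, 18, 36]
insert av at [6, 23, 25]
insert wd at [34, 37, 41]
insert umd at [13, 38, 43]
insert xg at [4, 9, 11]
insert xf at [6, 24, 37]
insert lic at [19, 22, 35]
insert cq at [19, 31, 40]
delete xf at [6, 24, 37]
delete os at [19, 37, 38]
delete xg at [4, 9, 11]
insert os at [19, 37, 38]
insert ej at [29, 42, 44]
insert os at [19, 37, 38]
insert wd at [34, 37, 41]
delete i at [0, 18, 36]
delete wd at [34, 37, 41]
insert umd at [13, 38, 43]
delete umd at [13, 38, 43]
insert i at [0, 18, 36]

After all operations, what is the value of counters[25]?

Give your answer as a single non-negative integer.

Answer: 1

Derivation:
Step 1: insert cq at [19, 31, 40] -> counters=[0,0,0,0,0,0,0,0,0,0,0,0,0,0,0,0,0,0,0,1,0,0,0,0,0,0,0,0,0,0,0,1,0,0,0,0,0,0,0,0,1,0,0,0,0,0,0,0]
Step 2: insert os at [19, 37, 38] -> counters=[0,0,0,0,0,0,0,0,0,0,0,0,0,0,0,0,0,0,0,2,0,0,0,0,0,0,0,0,0,0,0,1,0,0,0,0,0,1,1,0,1,0,0,0,0,0,0,0]
Step 3: insert a at [8, 35, 45] -> counters=[0,0,0,0,0,0,0,0,1,0,0,0,0,0,0,0,0,0,0,2,0,0,0,0,0,0,0,0,0,0,0,1,0,0,0,1,0,1,1,0,1,0,0,0,0,1,0,0]
Step 4: insert ej at [29, 42, 44] -> counters=[0,0,0,0,0,0,0,0,1,0,0,0,0,0,0,0,0,0,0,2,0,0,0,0,0,0,0,0,0,1,0,1,0,0,0,1,0,1,1,0,1,0,1,0,1,1,0,0]
Step 5: insert i at [0, 18, 36] -> counters=[1,0,0,0,0,0,0,0,1,0,0,0,0,0,0,0,0,0,1,2,0,0,0,0,0,0,0,0,0,1,0,1,0,0,0,1,1,1,1,0,1,0,1,0,1,1,0,0]
Step 6: insert av at [6, 23, 25] -> counters=[1,0,0,0,0,0,1,0,1,0,0,0,0,0,0,0,0,0,1,2,0,0,0,1,0,1,0,0,0,1,0,1,0,0,0,1,1,1,1,0,1,0,1,0,1,1,0,0]
Step 7: insert wd at [34, 37, 41] -> counters=[1,0,0,0,0,0,1,0,1,0,0,0,0,0,0,0,0,0,1,2,0,0,0,1,0,1,0,0,0,1,0,1,0,0,1,1,1,2,1,0,1,1,1,0,1,1,0,0]
Step 8: insert umd at [13, 38, 43] -> counters=[1,0,0,0,0,0,1,0,1,0,0,0,0,1,0,0,0,0,1,2,0,0,0,1,0,1,0,0,0,1,0,1,0,0,1,1,1,2,2,0,1,1,1,1,1,1,0,0]
Step 9: insert xg at [4, 9, 11] -> counters=[1,0,0,0,1,0,1,0,1,1,0,1,0,1,0,0,0,0,1,2,0,0,0,1,0,1,0,0,0,1,0,1,0,0,1,1,1,2,2,0,1,1,1,1,1,1,0,0]
Step 10: insert xf at [6, 24, 37] -> counters=[1,0,0,0,1,0,2,0,1,1,0,1,0,1,0,0,0,0,1,2,0,0,0,1,1,1,0,0,0,1,0,1,0,0,1,1,1,3,2,0,1,1,1,1,1,1,0,0]
Step 11: insert lic at [19, 22, 35] -> counters=[1,0,0,0,1,0,2,0,1,1,0,1,0,1,0,0,0,0,1,3,0,0,1,1,1,1,0,0,0,1,0,1,0,0,1,2,1,3,2,0,1,1,1,1,1,1,0,0]
Step 12: insert cq at [19, 31, 40] -> counters=[1,0,0,0,1,0,2,0,1,1,0,1,0,1,0,0,0,0,1,4,0,0,1,1,1,1,0,0,0,1,0,2,0,0,1,2,1,3,2,0,2,1,1,1,1,1,0,0]
Step 13: delete xf at [6, 24, 37] -> counters=[1,0,0,0,1,0,1,0,1,1,0,1,0,1,0,0,0,0,1,4,0,0,1,1,0,1,0,0,0,1,0,2,0,0,1,2,1,2,2,0,2,1,1,1,1,1,0,0]
Step 14: delete os at [19, 37, 38] -> counters=[1,0,0,0,1,0,1,0,1,1,0,1,0,1,0,0,0,0,1,3,0,0,1,1,0,1,0,0,0,1,0,2,0,0,1,2,1,1,1,0,2,1,1,1,1,1,0,0]
Step 15: delete xg at [4, 9, 11] -> counters=[1,0,0,0,0,0,1,0,1,0,0,0,0,1,0,0,0,0,1,3,0,0,1,1,0,1,0,0,0,1,0,2,0,0,1,2,1,1,1,0,2,1,1,1,1,1,0,0]
Step 16: insert os at [19, 37, 38] -> counters=[1,0,0,0,0,0,1,0,1,0,0,0,0,1,0,0,0,0,1,4,0,0,1,1,0,1,0,0,0,1,0,2,0,0,1,2,1,2,2,0,2,1,1,1,1,1,0,0]
Step 17: insert ej at [29, 42, 44] -> counters=[1,0,0,0,0,0,1,0,1,0,0,0,0,1,0,0,0,0,1,4,0,0,1,1,0,1,0,0,0,2,0,2,0,0,1,2,1,2,2,0,2,1,2,1,2,1,0,0]
Step 18: insert os at [19, 37, 38] -> counters=[1,0,0,0,0,0,1,0,1,0,0,0,0,1,0,0,0,0,1,5,0,0,1,1,0,1,0,0,0,2,0,2,0,0,1,2,1,3,3,0,2,1,2,1,2,1,0,0]
Step 19: insert wd at [34, 37, 41] -> counters=[1,0,0,0,0,0,1,0,1,0,0,0,0,1,0,0,0,0,1,5,0,0,1,1,0,1,0,0,0,2,0,2,0,0,2,2,1,4,3,0,2,2,2,1,2,1,0,0]
Step 20: delete i at [0, 18, 36] -> counters=[0,0,0,0,0,0,1,0,1,0,0,0,0,1,0,0,0,0,0,5,0,0,1,1,0,1,0,0,0,2,0,2,0,0,2,2,0,4,3,0,2,2,2,1,2,1,0,0]
Step 21: delete wd at [34, 37, 41] -> counters=[0,0,0,0,0,0,1,0,1,0,0,0,0,1,0,0,0,0,0,5,0,0,1,1,0,1,0,0,0,2,0,2,0,0,1,2,0,3,3,0,2,1,2,1,2,1,0,0]
Step 22: insert umd at [13, 38, 43] -> counters=[0,0,0,0,0,0,1,0,1,0,0,0,0,2,0,0,0,0,0,5,0,0,1,1,0,1,0,0,0,2,0,2,0,0,1,2,0,3,4,0,2,1,2,2,2,1,0,0]
Step 23: delete umd at [13, 38, 43] -> counters=[0,0,0,0,0,0,1,0,1,0,0,0,0,1,0,0,0,0,0,5,0,0,1,1,0,1,0,0,0,2,0,2,0,0,1,2,0,3,3,0,2,1,2,1,2,1,0,0]
Step 24: insert i at [0, 18, 36] -> counters=[1,0,0,0,0,0,1,0,1,0,0,0,0,1,0,0,0,0,1,5,0,0,1,1,0,1,0,0,0,2,0,2,0,0,1,2,1,3,3,0,2,1,2,1,2,1,0,0]
Final counters=[1,0,0,0,0,0,1,0,1,0,0,0,0,1,0,0,0,0,1,5,0,0,1,1,0,1,0,0,0,2,0,2,0,0,1,2,1,3,3,0,2,1,2,1,2,1,0,0] -> counters[25]=1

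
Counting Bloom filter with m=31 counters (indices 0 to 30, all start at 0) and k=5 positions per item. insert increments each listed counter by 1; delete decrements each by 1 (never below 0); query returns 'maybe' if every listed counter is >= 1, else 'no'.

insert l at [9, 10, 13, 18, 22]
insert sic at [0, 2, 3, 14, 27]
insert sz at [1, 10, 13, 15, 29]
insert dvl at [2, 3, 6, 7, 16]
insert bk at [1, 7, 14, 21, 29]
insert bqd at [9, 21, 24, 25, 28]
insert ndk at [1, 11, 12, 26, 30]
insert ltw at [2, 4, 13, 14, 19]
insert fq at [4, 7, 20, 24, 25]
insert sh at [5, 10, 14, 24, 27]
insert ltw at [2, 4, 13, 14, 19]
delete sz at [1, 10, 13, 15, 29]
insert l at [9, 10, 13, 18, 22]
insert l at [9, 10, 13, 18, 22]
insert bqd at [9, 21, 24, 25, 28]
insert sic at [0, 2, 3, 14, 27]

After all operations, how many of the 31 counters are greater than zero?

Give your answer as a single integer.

Answer: 27

Derivation:
Step 1: insert l at [9, 10, 13, 18, 22] -> counters=[0,0,0,0,0,0,0,0,0,1,1,0,0,1,0,0,0,0,1,0,0,0,1,0,0,0,0,0,0,0,0]
Step 2: insert sic at [0, 2, 3, 14, 27] -> counters=[1,0,1,1,0,0,0,0,0,1,1,0,0,1,1,0,0,0,1,0,0,0,1,0,0,0,0,1,0,0,0]
Step 3: insert sz at [1, 10, 13, 15, 29] -> counters=[1,1,1,1,0,0,0,0,0,1,2,0,0,2,1,1,0,0,1,0,0,0,1,0,0,0,0,1,0,1,0]
Step 4: insert dvl at [2, 3, 6, 7, 16] -> counters=[1,1,2,2,0,0,1,1,0,1,2,0,0,2,1,1,1,0,1,0,0,0,1,0,0,0,0,1,0,1,0]
Step 5: insert bk at [1, 7, 14, 21, 29] -> counters=[1,2,2,2,0,0,1,2,0,1,2,0,0,2,2,1,1,0,1,0,0,1,1,0,0,0,0,1,0,2,0]
Step 6: insert bqd at [9, 21, 24, 25, 28] -> counters=[1,2,2,2,0,0,1,2,0,2,2,0,0,2,2,1,1,0,1,0,0,2,1,0,1,1,0,1,1,2,0]
Step 7: insert ndk at [1, 11, 12, 26, 30] -> counters=[1,3,2,2,0,0,1,2,0,2,2,1,1,2,2,1,1,0,1,0,0,2,1,0,1,1,1,1,1,2,1]
Step 8: insert ltw at [2, 4, 13, 14, 19] -> counters=[1,3,3,2,1,0,1,2,0,2,2,1,1,3,3,1,1,0,1,1,0,2,1,0,1,1,1,1,1,2,1]
Step 9: insert fq at [4, 7, 20, 24, 25] -> counters=[1,3,3,2,2,0,1,3,0,2,2,1,1,3,3,1,1,0,1,1,1,2,1,0,2,2,1,1,1,2,1]
Step 10: insert sh at [5, 10, 14, 24, 27] -> counters=[1,3,3,2,2,1,1,3,0,2,3,1,1,3,4,1,1,0,1,1,1,2,1,0,3,2,1,2,1,2,1]
Step 11: insert ltw at [2, 4, 13, 14, 19] -> counters=[1,3,4,2,3,1,1,3,0,2,3,1,1,4,5,1,1,0,1,2,1,2,1,0,3,2,1,2,1,2,1]
Step 12: delete sz at [1, 10, 13, 15, 29] -> counters=[1,2,4,2,3,1,1,3,0,2,2,1,1,3,5,0,1,0,1,2,1,2,1,0,3,2,1,2,1,1,1]
Step 13: insert l at [9, 10, 13, 18, 22] -> counters=[1,2,4,2,3,1,1,3,0,3,3,1,1,4,5,0,1,0,2,2,1,2,2,0,3,2,1,2,1,1,1]
Step 14: insert l at [9, 10, 13, 18, 22] -> counters=[1,2,4,2,3,1,1,3,0,4,4,1,1,5,5,0,1,0,3,2,1,2,3,0,3,2,1,2,1,1,1]
Step 15: insert bqd at [9, 21, 24, 25, 28] -> counters=[1,2,4,2,3,1,1,3,0,5,4,1,1,5,5,0,1,0,3,2,1,3,3,0,4,3,1,2,2,1,1]
Step 16: insert sic at [0, 2, 3, 14, 27] -> counters=[2,2,5,3,3,1,1,3,0,5,4,1,1,5,6,0,1,0,3,2,1,3,3,0,4,3,1,3,2,1,1]
Final counters=[2,2,5,3,3,1,1,3,0,5,4,1,1,5,6,0,1,0,3,2,1,3,3,0,4,3,1,3,2,1,1] -> 27 nonzero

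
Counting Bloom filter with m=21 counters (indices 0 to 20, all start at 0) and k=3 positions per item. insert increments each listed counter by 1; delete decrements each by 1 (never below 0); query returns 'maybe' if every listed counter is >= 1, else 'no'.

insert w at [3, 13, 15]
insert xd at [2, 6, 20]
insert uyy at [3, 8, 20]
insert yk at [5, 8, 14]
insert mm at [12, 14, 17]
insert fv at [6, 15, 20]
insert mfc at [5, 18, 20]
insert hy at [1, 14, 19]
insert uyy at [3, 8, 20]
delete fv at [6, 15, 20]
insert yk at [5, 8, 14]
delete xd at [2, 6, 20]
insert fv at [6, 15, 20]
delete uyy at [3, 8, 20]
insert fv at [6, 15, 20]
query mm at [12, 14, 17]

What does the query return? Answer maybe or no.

Answer: maybe

Derivation:
Step 1: insert w at [3, 13, 15] -> counters=[0,0,0,1,0,0,0,0,0,0,0,0,0,1,0,1,0,0,0,0,0]
Step 2: insert xd at [2, 6, 20] -> counters=[0,0,1,1,0,0,1,0,0,0,0,0,0,1,0,1,0,0,0,0,1]
Step 3: insert uyy at [3, 8, 20] -> counters=[0,0,1,2,0,0,1,0,1,0,0,0,0,1,0,1,0,0,0,0,2]
Step 4: insert yk at [5, 8, 14] -> counters=[0,0,1,2,0,1,1,0,2,0,0,0,0,1,1,1,0,0,0,0,2]
Step 5: insert mm at [12, 14, 17] -> counters=[0,0,1,2,0,1,1,0,2,0,0,0,1,1,2,1,0,1,0,0,2]
Step 6: insert fv at [6, 15, 20] -> counters=[0,0,1,2,0,1,2,0,2,0,0,0,1,1,2,2,0,1,0,0,3]
Step 7: insert mfc at [5, 18, 20] -> counters=[0,0,1,2,0,2,2,0,2,0,0,0,1,1,2,2,0,1,1,0,4]
Step 8: insert hy at [1, 14, 19] -> counters=[0,1,1,2,0,2,2,0,2,0,0,0,1,1,3,2,0,1,1,1,4]
Step 9: insert uyy at [3, 8, 20] -> counters=[0,1,1,3,0,2,2,0,3,0,0,0,1,1,3,2,0,1,1,1,5]
Step 10: delete fv at [6, 15, 20] -> counters=[0,1,1,3,0,2,1,0,3,0,0,0,1,1,3,1,0,1,1,1,4]
Step 11: insert yk at [5, 8, 14] -> counters=[0,1,1,3,0,3,1,0,4,0,0,0,1,1,4,1,0,1,1,1,4]
Step 12: delete xd at [2, 6, 20] -> counters=[0,1,0,3,0,3,0,0,4,0,0,0,1,1,4,1,0,1,1,1,3]
Step 13: insert fv at [6, 15, 20] -> counters=[0,1,0,3,0,3,1,0,4,0,0,0,1,1,4,2,0,1,1,1,4]
Step 14: delete uyy at [3, 8, 20] -> counters=[0,1,0,2,0,3,1,0,3,0,0,0,1,1,4,2,0,1,1,1,3]
Step 15: insert fv at [6, 15, 20] -> counters=[0,1,0,2,0,3,2,0,3,0,0,0,1,1,4,3,0,1,1,1,4]
Query mm: check counters[12]=1 counters[14]=4 counters[17]=1 -> maybe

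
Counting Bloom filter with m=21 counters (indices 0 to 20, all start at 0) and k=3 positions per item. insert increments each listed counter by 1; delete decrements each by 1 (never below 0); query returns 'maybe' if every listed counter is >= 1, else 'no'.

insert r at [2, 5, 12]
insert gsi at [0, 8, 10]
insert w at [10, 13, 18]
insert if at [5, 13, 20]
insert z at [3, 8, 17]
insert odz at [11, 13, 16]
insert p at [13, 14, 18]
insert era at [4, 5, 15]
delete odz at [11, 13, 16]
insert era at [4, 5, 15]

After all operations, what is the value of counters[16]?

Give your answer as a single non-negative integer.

Answer: 0

Derivation:
Step 1: insert r at [2, 5, 12] -> counters=[0,0,1,0,0,1,0,0,0,0,0,0,1,0,0,0,0,0,0,0,0]
Step 2: insert gsi at [0, 8, 10] -> counters=[1,0,1,0,0,1,0,0,1,0,1,0,1,0,0,0,0,0,0,0,0]
Step 3: insert w at [10, 13, 18] -> counters=[1,0,1,0,0,1,0,0,1,0,2,0,1,1,0,0,0,0,1,0,0]
Step 4: insert if at [5, 13, 20] -> counters=[1,0,1,0,0,2,0,0,1,0,2,0,1,2,0,0,0,0,1,0,1]
Step 5: insert z at [3, 8, 17] -> counters=[1,0,1,1,0,2,0,0,2,0,2,0,1,2,0,0,0,1,1,0,1]
Step 6: insert odz at [11, 13, 16] -> counters=[1,0,1,1,0,2,0,0,2,0,2,1,1,3,0,0,1,1,1,0,1]
Step 7: insert p at [13, 14, 18] -> counters=[1,0,1,1,0,2,0,0,2,0,2,1,1,4,1,0,1,1,2,0,1]
Step 8: insert era at [4, 5, 15] -> counters=[1,0,1,1,1,3,0,0,2,0,2,1,1,4,1,1,1,1,2,0,1]
Step 9: delete odz at [11, 13, 16] -> counters=[1,0,1,1,1,3,0,0,2,0,2,0,1,3,1,1,0,1,2,0,1]
Step 10: insert era at [4, 5, 15] -> counters=[1,0,1,1,2,4,0,0,2,0,2,0,1,3,1,2,0,1,2,0,1]
Final counters=[1,0,1,1,2,4,0,0,2,0,2,0,1,3,1,2,0,1,2,0,1] -> counters[16]=0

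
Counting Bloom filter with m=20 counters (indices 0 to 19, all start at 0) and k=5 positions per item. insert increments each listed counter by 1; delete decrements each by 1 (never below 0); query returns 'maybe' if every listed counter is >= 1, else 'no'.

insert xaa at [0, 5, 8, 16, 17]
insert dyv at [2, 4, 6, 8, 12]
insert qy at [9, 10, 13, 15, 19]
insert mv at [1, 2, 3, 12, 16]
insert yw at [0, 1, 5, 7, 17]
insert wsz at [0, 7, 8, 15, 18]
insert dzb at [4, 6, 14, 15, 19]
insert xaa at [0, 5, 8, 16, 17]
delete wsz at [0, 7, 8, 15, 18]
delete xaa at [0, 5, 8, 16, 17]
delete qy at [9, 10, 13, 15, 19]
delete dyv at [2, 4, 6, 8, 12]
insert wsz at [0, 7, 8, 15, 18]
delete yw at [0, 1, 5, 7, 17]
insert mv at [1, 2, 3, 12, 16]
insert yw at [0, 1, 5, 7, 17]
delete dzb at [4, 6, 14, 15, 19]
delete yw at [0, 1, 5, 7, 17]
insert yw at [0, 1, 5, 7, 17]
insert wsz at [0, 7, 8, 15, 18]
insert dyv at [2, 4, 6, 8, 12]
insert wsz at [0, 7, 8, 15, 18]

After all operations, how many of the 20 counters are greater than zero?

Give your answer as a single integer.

Answer: 14

Derivation:
Step 1: insert xaa at [0, 5, 8, 16, 17] -> counters=[1,0,0,0,0,1,0,0,1,0,0,0,0,0,0,0,1,1,0,0]
Step 2: insert dyv at [2, 4, 6, 8, 12] -> counters=[1,0,1,0,1,1,1,0,2,0,0,0,1,0,0,0,1,1,0,0]
Step 3: insert qy at [9, 10, 13, 15, 19] -> counters=[1,0,1,0,1,1,1,0,2,1,1,0,1,1,0,1,1,1,0,1]
Step 4: insert mv at [1, 2, 3, 12, 16] -> counters=[1,1,2,1,1,1,1,0,2,1,1,0,2,1,0,1,2,1,0,1]
Step 5: insert yw at [0, 1, 5, 7, 17] -> counters=[2,2,2,1,1,2,1,1,2,1,1,0,2,1,0,1,2,2,0,1]
Step 6: insert wsz at [0, 7, 8, 15, 18] -> counters=[3,2,2,1,1,2,1,2,3,1,1,0,2,1,0,2,2,2,1,1]
Step 7: insert dzb at [4, 6, 14, 15, 19] -> counters=[3,2,2,1,2,2,2,2,3,1,1,0,2,1,1,3,2,2,1,2]
Step 8: insert xaa at [0, 5, 8, 16, 17] -> counters=[4,2,2,1,2,3,2,2,4,1,1,0,2,1,1,3,3,3,1,2]
Step 9: delete wsz at [0, 7, 8, 15, 18] -> counters=[3,2,2,1,2,3,2,1,3,1,1,0,2,1,1,2,3,3,0,2]
Step 10: delete xaa at [0, 5, 8, 16, 17] -> counters=[2,2,2,1,2,2,2,1,2,1,1,0,2,1,1,2,2,2,0,2]
Step 11: delete qy at [9, 10, 13, 15, 19] -> counters=[2,2,2,1,2,2,2,1,2,0,0,0,2,0,1,1,2,2,0,1]
Step 12: delete dyv at [2, 4, 6, 8, 12] -> counters=[2,2,1,1,1,2,1,1,1,0,0,0,1,0,1,1,2,2,0,1]
Step 13: insert wsz at [0, 7, 8, 15, 18] -> counters=[3,2,1,1,1,2,1,2,2,0,0,0,1,0,1,2,2,2,1,1]
Step 14: delete yw at [0, 1, 5, 7, 17] -> counters=[2,1,1,1,1,1,1,1,2,0,0,0,1,0,1,2,2,1,1,1]
Step 15: insert mv at [1, 2, 3, 12, 16] -> counters=[2,2,2,2,1,1,1,1,2,0,0,0,2,0,1,2,3,1,1,1]
Step 16: insert yw at [0, 1, 5, 7, 17] -> counters=[3,3,2,2,1,2,1,2,2,0,0,0,2,0,1,2,3,2,1,1]
Step 17: delete dzb at [4, 6, 14, 15, 19] -> counters=[3,3,2,2,0,2,0,2,2,0,0,0,2,0,0,1,3,2,1,0]
Step 18: delete yw at [0, 1, 5, 7, 17] -> counters=[2,2,2,2,0,1,0,1,2,0,0,0,2,0,0,1,3,1,1,0]
Step 19: insert yw at [0, 1, 5, 7, 17] -> counters=[3,3,2,2,0,2,0,2,2,0,0,0,2,0,0,1,3,2,1,0]
Step 20: insert wsz at [0, 7, 8, 15, 18] -> counters=[4,3,2,2,0,2,0,3,3,0,0,0,2,0,0,2,3,2,2,0]
Step 21: insert dyv at [2, 4, 6, 8, 12] -> counters=[4,3,3,2,1,2,1,3,4,0,0,0,3,0,0,2,3,2,2,0]
Step 22: insert wsz at [0, 7, 8, 15, 18] -> counters=[5,3,3,2,1,2,1,4,5,0,0,0,3,0,0,3,3,2,3,0]
Final counters=[5,3,3,2,1,2,1,4,5,0,0,0,3,0,0,3,3,2,3,0] -> 14 nonzero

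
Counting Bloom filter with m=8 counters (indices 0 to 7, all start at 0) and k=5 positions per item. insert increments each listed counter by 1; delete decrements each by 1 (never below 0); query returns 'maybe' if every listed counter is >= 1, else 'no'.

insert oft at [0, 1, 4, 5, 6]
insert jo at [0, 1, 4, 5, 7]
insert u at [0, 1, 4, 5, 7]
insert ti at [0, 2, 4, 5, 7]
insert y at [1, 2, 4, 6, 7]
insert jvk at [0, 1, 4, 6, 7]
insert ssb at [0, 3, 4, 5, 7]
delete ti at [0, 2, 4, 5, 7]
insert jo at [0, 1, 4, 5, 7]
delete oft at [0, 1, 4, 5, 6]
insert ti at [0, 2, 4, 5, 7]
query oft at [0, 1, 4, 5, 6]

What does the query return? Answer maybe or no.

Answer: maybe

Derivation:
Step 1: insert oft at [0, 1, 4, 5, 6] -> counters=[1,1,0,0,1,1,1,0]
Step 2: insert jo at [0, 1, 4, 5, 7] -> counters=[2,2,0,0,2,2,1,1]
Step 3: insert u at [0, 1, 4, 5, 7] -> counters=[3,3,0,0,3,3,1,2]
Step 4: insert ti at [0, 2, 4, 5, 7] -> counters=[4,3,1,0,4,4,1,3]
Step 5: insert y at [1, 2, 4, 6, 7] -> counters=[4,4,2,0,5,4,2,4]
Step 6: insert jvk at [0, 1, 4, 6, 7] -> counters=[5,5,2,0,6,4,3,5]
Step 7: insert ssb at [0, 3, 4, 5, 7] -> counters=[6,5,2,1,7,5,3,6]
Step 8: delete ti at [0, 2, 4, 5, 7] -> counters=[5,5,1,1,6,4,3,5]
Step 9: insert jo at [0, 1, 4, 5, 7] -> counters=[6,6,1,1,7,5,3,6]
Step 10: delete oft at [0, 1, 4, 5, 6] -> counters=[5,5,1,1,6,4,2,6]
Step 11: insert ti at [0, 2, 4, 5, 7] -> counters=[6,5,2,1,7,5,2,7]
Query oft: check counters[0]=6 counters[1]=5 counters[4]=7 counters[5]=5 counters[6]=2 -> maybe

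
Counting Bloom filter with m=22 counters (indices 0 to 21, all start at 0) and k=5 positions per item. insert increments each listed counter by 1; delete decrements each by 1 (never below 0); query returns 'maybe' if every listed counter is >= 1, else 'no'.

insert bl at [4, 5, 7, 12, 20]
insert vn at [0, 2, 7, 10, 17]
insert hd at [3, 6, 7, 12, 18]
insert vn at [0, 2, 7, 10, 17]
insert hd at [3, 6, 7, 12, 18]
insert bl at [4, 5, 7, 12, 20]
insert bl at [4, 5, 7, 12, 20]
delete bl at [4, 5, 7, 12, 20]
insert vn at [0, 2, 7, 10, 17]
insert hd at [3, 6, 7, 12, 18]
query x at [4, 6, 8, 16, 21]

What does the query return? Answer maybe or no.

Step 1: insert bl at [4, 5, 7, 12, 20] -> counters=[0,0,0,0,1,1,0,1,0,0,0,0,1,0,0,0,0,0,0,0,1,0]
Step 2: insert vn at [0, 2, 7, 10, 17] -> counters=[1,0,1,0,1,1,0,2,0,0,1,0,1,0,0,0,0,1,0,0,1,0]
Step 3: insert hd at [3, 6, 7, 12, 18] -> counters=[1,0,1,1,1,1,1,3,0,0,1,0,2,0,0,0,0,1,1,0,1,0]
Step 4: insert vn at [0, 2, 7, 10, 17] -> counters=[2,0,2,1,1,1,1,4,0,0,2,0,2,0,0,0,0,2,1,0,1,0]
Step 5: insert hd at [3, 6, 7, 12, 18] -> counters=[2,0,2,2,1,1,2,5,0,0,2,0,3,0,0,0,0,2,2,0,1,0]
Step 6: insert bl at [4, 5, 7, 12, 20] -> counters=[2,0,2,2,2,2,2,6,0,0,2,0,4,0,0,0,0,2,2,0,2,0]
Step 7: insert bl at [4, 5, 7, 12, 20] -> counters=[2,0,2,2,3,3,2,7,0,0,2,0,5,0,0,0,0,2,2,0,3,0]
Step 8: delete bl at [4, 5, 7, 12, 20] -> counters=[2,0,2,2,2,2,2,6,0,0,2,0,4,0,0,0,0,2,2,0,2,0]
Step 9: insert vn at [0, 2, 7, 10, 17] -> counters=[3,0,3,2,2,2,2,7,0,0,3,0,4,0,0,0,0,3,2,0,2,0]
Step 10: insert hd at [3, 6, 7, 12, 18] -> counters=[3,0,3,3,2,2,3,8,0,0,3,0,5,0,0,0,0,3,3,0,2,0]
Query x: check counters[4]=2 counters[6]=3 counters[8]=0 counters[16]=0 counters[21]=0 -> no

Answer: no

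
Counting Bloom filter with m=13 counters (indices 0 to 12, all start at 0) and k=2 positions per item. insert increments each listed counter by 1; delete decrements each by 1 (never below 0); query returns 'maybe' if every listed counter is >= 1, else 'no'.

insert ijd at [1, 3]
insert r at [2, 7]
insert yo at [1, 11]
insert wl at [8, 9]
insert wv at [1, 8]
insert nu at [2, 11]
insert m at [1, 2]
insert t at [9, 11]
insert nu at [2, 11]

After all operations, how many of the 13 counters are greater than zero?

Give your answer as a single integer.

Answer: 7

Derivation:
Step 1: insert ijd at [1, 3] -> counters=[0,1,0,1,0,0,0,0,0,0,0,0,0]
Step 2: insert r at [2, 7] -> counters=[0,1,1,1,0,0,0,1,0,0,0,0,0]
Step 3: insert yo at [1, 11] -> counters=[0,2,1,1,0,0,0,1,0,0,0,1,0]
Step 4: insert wl at [8, 9] -> counters=[0,2,1,1,0,0,0,1,1,1,0,1,0]
Step 5: insert wv at [1, 8] -> counters=[0,3,1,1,0,0,0,1,2,1,0,1,0]
Step 6: insert nu at [2, 11] -> counters=[0,3,2,1,0,0,0,1,2,1,0,2,0]
Step 7: insert m at [1, 2] -> counters=[0,4,3,1,0,0,0,1,2,1,0,2,0]
Step 8: insert t at [9, 11] -> counters=[0,4,3,1,0,0,0,1,2,2,0,3,0]
Step 9: insert nu at [2, 11] -> counters=[0,4,4,1,0,0,0,1,2,2,0,4,0]
Final counters=[0,4,4,1,0,0,0,1,2,2,0,4,0] -> 7 nonzero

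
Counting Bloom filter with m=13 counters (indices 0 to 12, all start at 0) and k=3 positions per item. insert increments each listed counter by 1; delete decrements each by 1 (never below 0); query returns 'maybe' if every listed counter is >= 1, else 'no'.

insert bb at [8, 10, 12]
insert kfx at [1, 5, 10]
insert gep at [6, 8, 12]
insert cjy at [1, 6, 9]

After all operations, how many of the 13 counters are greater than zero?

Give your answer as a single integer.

Answer: 7

Derivation:
Step 1: insert bb at [8, 10, 12] -> counters=[0,0,0,0,0,0,0,0,1,0,1,0,1]
Step 2: insert kfx at [1, 5, 10] -> counters=[0,1,0,0,0,1,0,0,1,0,2,0,1]
Step 3: insert gep at [6, 8, 12] -> counters=[0,1,0,0,0,1,1,0,2,0,2,0,2]
Step 4: insert cjy at [1, 6, 9] -> counters=[0,2,0,0,0,1,2,0,2,1,2,0,2]
Final counters=[0,2,0,0,0,1,2,0,2,1,2,0,2] -> 7 nonzero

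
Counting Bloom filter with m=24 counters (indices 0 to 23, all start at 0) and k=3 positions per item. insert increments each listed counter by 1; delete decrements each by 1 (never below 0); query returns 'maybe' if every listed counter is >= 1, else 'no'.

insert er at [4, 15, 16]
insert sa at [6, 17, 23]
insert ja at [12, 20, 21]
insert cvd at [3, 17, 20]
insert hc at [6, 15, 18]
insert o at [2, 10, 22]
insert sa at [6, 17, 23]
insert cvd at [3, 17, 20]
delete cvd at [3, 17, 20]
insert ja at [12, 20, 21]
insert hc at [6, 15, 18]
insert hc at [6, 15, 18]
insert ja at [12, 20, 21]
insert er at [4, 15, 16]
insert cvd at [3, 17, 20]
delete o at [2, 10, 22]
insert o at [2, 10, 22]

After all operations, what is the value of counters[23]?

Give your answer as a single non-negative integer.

Step 1: insert er at [4, 15, 16] -> counters=[0,0,0,0,1,0,0,0,0,0,0,0,0,0,0,1,1,0,0,0,0,0,0,0]
Step 2: insert sa at [6, 17, 23] -> counters=[0,0,0,0,1,0,1,0,0,0,0,0,0,0,0,1,1,1,0,0,0,0,0,1]
Step 3: insert ja at [12, 20, 21] -> counters=[0,0,0,0,1,0,1,0,0,0,0,0,1,0,0,1,1,1,0,0,1,1,0,1]
Step 4: insert cvd at [3, 17, 20] -> counters=[0,0,0,1,1,0,1,0,0,0,0,0,1,0,0,1,1,2,0,0,2,1,0,1]
Step 5: insert hc at [6, 15, 18] -> counters=[0,0,0,1,1,0,2,0,0,0,0,0,1,0,0,2,1,2,1,0,2,1,0,1]
Step 6: insert o at [2, 10, 22] -> counters=[0,0,1,1,1,0,2,0,0,0,1,0,1,0,0,2,1,2,1,0,2,1,1,1]
Step 7: insert sa at [6, 17, 23] -> counters=[0,0,1,1,1,0,3,0,0,0,1,0,1,0,0,2,1,3,1,0,2,1,1,2]
Step 8: insert cvd at [3, 17, 20] -> counters=[0,0,1,2,1,0,3,0,0,0,1,0,1,0,0,2,1,4,1,0,3,1,1,2]
Step 9: delete cvd at [3, 17, 20] -> counters=[0,0,1,1,1,0,3,0,0,0,1,0,1,0,0,2,1,3,1,0,2,1,1,2]
Step 10: insert ja at [12, 20, 21] -> counters=[0,0,1,1,1,0,3,0,0,0,1,0,2,0,0,2,1,3,1,0,3,2,1,2]
Step 11: insert hc at [6, 15, 18] -> counters=[0,0,1,1,1,0,4,0,0,0,1,0,2,0,0,3,1,3,2,0,3,2,1,2]
Step 12: insert hc at [6, 15, 18] -> counters=[0,0,1,1,1,0,5,0,0,0,1,0,2,0,0,4,1,3,3,0,3,2,1,2]
Step 13: insert ja at [12, 20, 21] -> counters=[0,0,1,1,1,0,5,0,0,0,1,0,3,0,0,4,1,3,3,0,4,3,1,2]
Step 14: insert er at [4, 15, 16] -> counters=[0,0,1,1,2,0,5,0,0,0,1,0,3,0,0,5,2,3,3,0,4,3,1,2]
Step 15: insert cvd at [3, 17, 20] -> counters=[0,0,1,2,2,0,5,0,0,0,1,0,3,0,0,5,2,4,3,0,5,3,1,2]
Step 16: delete o at [2, 10, 22] -> counters=[0,0,0,2,2,0,5,0,0,0,0,0,3,0,0,5,2,4,3,0,5,3,0,2]
Step 17: insert o at [2, 10, 22] -> counters=[0,0,1,2,2,0,5,0,0,0,1,0,3,0,0,5,2,4,3,0,5,3,1,2]
Final counters=[0,0,1,2,2,0,5,0,0,0,1,0,3,0,0,5,2,4,3,0,5,3,1,2] -> counters[23]=2

Answer: 2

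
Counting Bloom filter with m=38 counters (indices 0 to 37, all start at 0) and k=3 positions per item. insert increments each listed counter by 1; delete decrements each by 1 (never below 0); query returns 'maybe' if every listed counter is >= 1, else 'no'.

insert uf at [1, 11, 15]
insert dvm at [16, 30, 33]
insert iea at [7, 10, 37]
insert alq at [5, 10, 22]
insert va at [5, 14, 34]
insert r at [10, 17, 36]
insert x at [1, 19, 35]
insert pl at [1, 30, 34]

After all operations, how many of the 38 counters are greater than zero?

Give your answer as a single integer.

Answer: 17

Derivation:
Step 1: insert uf at [1, 11, 15] -> counters=[0,1,0,0,0,0,0,0,0,0,0,1,0,0,0,1,0,0,0,0,0,0,0,0,0,0,0,0,0,0,0,0,0,0,0,0,0,0]
Step 2: insert dvm at [16, 30, 33] -> counters=[0,1,0,0,0,0,0,0,0,0,0,1,0,0,0,1,1,0,0,0,0,0,0,0,0,0,0,0,0,0,1,0,0,1,0,0,0,0]
Step 3: insert iea at [7, 10, 37] -> counters=[0,1,0,0,0,0,0,1,0,0,1,1,0,0,0,1,1,0,0,0,0,0,0,0,0,0,0,0,0,0,1,0,0,1,0,0,0,1]
Step 4: insert alq at [5, 10, 22] -> counters=[0,1,0,0,0,1,0,1,0,0,2,1,0,0,0,1,1,0,0,0,0,0,1,0,0,0,0,0,0,0,1,0,0,1,0,0,0,1]
Step 5: insert va at [5, 14, 34] -> counters=[0,1,0,0,0,2,0,1,0,0,2,1,0,0,1,1,1,0,0,0,0,0,1,0,0,0,0,0,0,0,1,0,0,1,1,0,0,1]
Step 6: insert r at [10, 17, 36] -> counters=[0,1,0,0,0,2,0,1,0,0,3,1,0,0,1,1,1,1,0,0,0,0,1,0,0,0,0,0,0,0,1,0,0,1,1,0,1,1]
Step 7: insert x at [1, 19, 35] -> counters=[0,2,0,0,0,2,0,1,0,0,3,1,0,0,1,1,1,1,0,1,0,0,1,0,0,0,0,0,0,0,1,0,0,1,1,1,1,1]
Step 8: insert pl at [1, 30, 34] -> counters=[0,3,0,0,0,2,0,1,0,0,3,1,0,0,1,1,1,1,0,1,0,0,1,0,0,0,0,0,0,0,2,0,0,1,2,1,1,1]
Final counters=[0,3,0,0,0,2,0,1,0,0,3,1,0,0,1,1,1,1,0,1,0,0,1,0,0,0,0,0,0,0,2,0,0,1,2,1,1,1] -> 17 nonzero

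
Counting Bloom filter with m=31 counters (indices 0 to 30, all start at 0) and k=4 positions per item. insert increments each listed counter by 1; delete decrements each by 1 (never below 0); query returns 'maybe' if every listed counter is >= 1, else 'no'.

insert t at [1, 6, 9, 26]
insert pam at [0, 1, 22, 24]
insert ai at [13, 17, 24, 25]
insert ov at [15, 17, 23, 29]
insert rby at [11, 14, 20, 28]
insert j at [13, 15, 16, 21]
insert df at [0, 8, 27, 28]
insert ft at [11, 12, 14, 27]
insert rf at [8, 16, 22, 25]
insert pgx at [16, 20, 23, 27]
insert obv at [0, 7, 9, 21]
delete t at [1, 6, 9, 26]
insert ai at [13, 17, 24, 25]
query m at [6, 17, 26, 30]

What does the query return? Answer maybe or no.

Answer: no

Derivation:
Step 1: insert t at [1, 6, 9, 26] -> counters=[0,1,0,0,0,0,1,0,0,1,0,0,0,0,0,0,0,0,0,0,0,0,0,0,0,0,1,0,0,0,0]
Step 2: insert pam at [0, 1, 22, 24] -> counters=[1,2,0,0,0,0,1,0,0,1,0,0,0,0,0,0,0,0,0,0,0,0,1,0,1,0,1,0,0,0,0]
Step 3: insert ai at [13, 17, 24, 25] -> counters=[1,2,0,0,0,0,1,0,0,1,0,0,0,1,0,0,0,1,0,0,0,0,1,0,2,1,1,0,0,0,0]
Step 4: insert ov at [15, 17, 23, 29] -> counters=[1,2,0,0,0,0,1,0,0,1,0,0,0,1,0,1,0,2,0,0,0,0,1,1,2,1,1,0,0,1,0]
Step 5: insert rby at [11, 14, 20, 28] -> counters=[1,2,0,0,0,0,1,0,0,1,0,1,0,1,1,1,0,2,0,0,1,0,1,1,2,1,1,0,1,1,0]
Step 6: insert j at [13, 15, 16, 21] -> counters=[1,2,0,0,0,0,1,0,0,1,0,1,0,2,1,2,1,2,0,0,1,1,1,1,2,1,1,0,1,1,0]
Step 7: insert df at [0, 8, 27, 28] -> counters=[2,2,0,0,0,0,1,0,1,1,0,1,0,2,1,2,1,2,0,0,1,1,1,1,2,1,1,1,2,1,0]
Step 8: insert ft at [11, 12, 14, 27] -> counters=[2,2,0,0,0,0,1,0,1,1,0,2,1,2,2,2,1,2,0,0,1,1,1,1,2,1,1,2,2,1,0]
Step 9: insert rf at [8, 16, 22, 25] -> counters=[2,2,0,0,0,0,1,0,2,1,0,2,1,2,2,2,2,2,0,0,1,1,2,1,2,2,1,2,2,1,0]
Step 10: insert pgx at [16, 20, 23, 27] -> counters=[2,2,0,0,0,0,1,0,2,1,0,2,1,2,2,2,3,2,0,0,2,1,2,2,2,2,1,3,2,1,0]
Step 11: insert obv at [0, 7, 9, 21] -> counters=[3,2,0,0,0,0,1,1,2,2,0,2,1,2,2,2,3,2,0,0,2,2,2,2,2,2,1,3,2,1,0]
Step 12: delete t at [1, 6, 9, 26] -> counters=[3,1,0,0,0,0,0,1,2,1,0,2,1,2,2,2,3,2,0,0,2,2,2,2,2,2,0,3,2,1,0]
Step 13: insert ai at [13, 17, 24, 25] -> counters=[3,1,0,0,0,0,0,1,2,1,0,2,1,3,2,2,3,3,0,0,2,2,2,2,3,3,0,3,2,1,0]
Query m: check counters[6]=0 counters[17]=3 counters[26]=0 counters[30]=0 -> no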